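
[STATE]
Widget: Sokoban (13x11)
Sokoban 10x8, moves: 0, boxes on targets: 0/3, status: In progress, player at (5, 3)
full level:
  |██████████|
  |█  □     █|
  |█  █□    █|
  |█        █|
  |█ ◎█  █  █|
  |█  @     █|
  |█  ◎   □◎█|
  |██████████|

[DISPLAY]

██████████   
█  □     █   
█  █□    █   
█        █   
█ ◎█  █  █   
█  @     █   
█  ◎   □◎█   
██████████   
Moves: 0  0/3
             
             


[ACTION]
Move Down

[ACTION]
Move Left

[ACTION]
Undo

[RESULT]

██████████   
█  □     █   
█  █□    █   
█        █   
█ ◎█  █  █   
█        █   
█  +   □◎█   
██████████   
Moves: 1  0/3
             
             


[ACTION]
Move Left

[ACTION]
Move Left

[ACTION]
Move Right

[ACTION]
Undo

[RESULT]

██████████   
█  □     █   
█  █□    █   
█        █   
█ ◎█  █  █   
█        █   
█@ ◎   □◎█   
██████████   
Moves: 3  0/3
             
             


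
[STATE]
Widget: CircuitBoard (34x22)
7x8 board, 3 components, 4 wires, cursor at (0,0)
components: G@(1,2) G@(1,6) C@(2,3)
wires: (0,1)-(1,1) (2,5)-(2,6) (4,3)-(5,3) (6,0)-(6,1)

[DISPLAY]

   0 1 2 3 4 5 6                  
0  [.]  ·                         
        │                         
1       ·   G               G     
                                  
2               C       · ─ ·     
                                  
3                                 
                                  
4               ·                 
                │                 
5               ·                 
                                  
6   · ─ ·                         
                                  
7                                 
Cursor: (0,0)                     
                                  
                                  
                                  
                                  
                                  


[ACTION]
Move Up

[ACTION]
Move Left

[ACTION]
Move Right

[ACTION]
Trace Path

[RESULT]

   0 1 2 3 4 5 6                  
0      [.]                        
        │                         
1       ·   G               G     
                                  
2               C       · ─ ·     
                                  
3                                 
                                  
4               ·                 
                │                 
5               ·                 
                                  
6   · ─ ·                         
                                  
7                                 
Cursor: (0,1)  Trace: Path with 2 
                                  
                                  
                                  
                                  
                                  


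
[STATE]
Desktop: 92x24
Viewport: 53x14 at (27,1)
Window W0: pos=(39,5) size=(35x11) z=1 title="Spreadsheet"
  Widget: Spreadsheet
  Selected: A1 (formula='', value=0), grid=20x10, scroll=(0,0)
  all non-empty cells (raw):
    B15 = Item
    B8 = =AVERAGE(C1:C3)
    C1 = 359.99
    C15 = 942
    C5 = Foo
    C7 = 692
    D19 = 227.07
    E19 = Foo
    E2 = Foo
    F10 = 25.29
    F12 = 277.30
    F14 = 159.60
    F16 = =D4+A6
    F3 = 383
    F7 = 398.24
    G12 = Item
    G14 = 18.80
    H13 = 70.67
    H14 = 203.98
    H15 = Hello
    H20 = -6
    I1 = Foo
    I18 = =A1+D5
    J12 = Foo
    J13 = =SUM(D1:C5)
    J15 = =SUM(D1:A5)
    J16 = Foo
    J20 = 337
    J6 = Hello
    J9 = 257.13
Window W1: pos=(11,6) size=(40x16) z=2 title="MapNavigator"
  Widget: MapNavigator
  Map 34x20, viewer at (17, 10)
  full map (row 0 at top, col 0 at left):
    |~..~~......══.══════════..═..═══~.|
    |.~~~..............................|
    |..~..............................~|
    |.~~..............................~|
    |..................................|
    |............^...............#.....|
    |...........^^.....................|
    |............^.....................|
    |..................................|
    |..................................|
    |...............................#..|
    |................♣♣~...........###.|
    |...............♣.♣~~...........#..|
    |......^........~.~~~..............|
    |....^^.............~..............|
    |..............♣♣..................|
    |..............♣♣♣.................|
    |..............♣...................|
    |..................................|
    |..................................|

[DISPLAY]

                                                     
                                                     
                                                     
                                                     
            ┏━━━━━━━━━━━━━━━━━━━━━━━━━━━━━━━━━┓      
━━━━━━━━━━━━━━━━━━━━━━━┓t                     ┃      
                       ┃──────────────────────┨      
───────────────────────┨                      ┃      
.....................  ┃    B       C       D ┃      
...............#.....  ┃----------------------┃      
.....................  ┃]       0  359.99     ┃      
.....................  ┃0       0       0     ┃      
.....................  ┃0       0       0     ┃      
.....................  ┃0       0       0     ┃      


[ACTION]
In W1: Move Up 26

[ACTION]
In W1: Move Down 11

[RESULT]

                                                     
                                                     
                                                     
                                                     
            ┏━━━━━━━━━━━━━━━━━━━━━━━━━━━━━━━━━┓      
━━━━━━━━━━━━━━━━━━━━━━━┓t                     ┃      
                       ┃──────────────────────┨      
───────────────────────┨                      ┃      
...............#.....  ┃    B       C       D ┃      
.....................  ┃----------------------┃      
.....................  ┃]       0  359.99     ┃      
.....................  ┃0       0       0     ┃      
.....................  ┃0       0       0     ┃      
..................#..  ┃0       0       0     ┃      


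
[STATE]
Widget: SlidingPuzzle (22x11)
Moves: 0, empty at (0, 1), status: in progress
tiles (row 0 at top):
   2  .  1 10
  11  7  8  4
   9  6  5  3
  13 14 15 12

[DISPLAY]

┌────┬────┬────┬────┐ 
│  2 │    │  1 │ 10 │ 
├────┼────┼────┼────┤ 
│ 11 │  7 │  8 │  4 │ 
├────┼────┼────┼────┤ 
│  9 │  6 │  5 │  3 │ 
├────┼────┼────┼────┤ 
│ 13 │ 14 │ 15 │ 12 │ 
└────┴────┴────┴────┘ 
Moves: 0              
                      


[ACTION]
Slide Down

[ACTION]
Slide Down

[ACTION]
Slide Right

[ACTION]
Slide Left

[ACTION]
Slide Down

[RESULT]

┌────┬────┬────┬────┐ 
│  2 │    │  1 │ 10 │ 
├────┼────┼────┼────┤ 
│ 11 │  7 │  8 │  4 │ 
├────┼────┼────┼────┤ 
│  9 │  6 │  5 │  3 │ 
├────┼────┼────┼────┤ 
│ 13 │ 14 │ 15 │ 12 │ 
└────┴────┴────┴────┘ 
Moves: 2              
                      


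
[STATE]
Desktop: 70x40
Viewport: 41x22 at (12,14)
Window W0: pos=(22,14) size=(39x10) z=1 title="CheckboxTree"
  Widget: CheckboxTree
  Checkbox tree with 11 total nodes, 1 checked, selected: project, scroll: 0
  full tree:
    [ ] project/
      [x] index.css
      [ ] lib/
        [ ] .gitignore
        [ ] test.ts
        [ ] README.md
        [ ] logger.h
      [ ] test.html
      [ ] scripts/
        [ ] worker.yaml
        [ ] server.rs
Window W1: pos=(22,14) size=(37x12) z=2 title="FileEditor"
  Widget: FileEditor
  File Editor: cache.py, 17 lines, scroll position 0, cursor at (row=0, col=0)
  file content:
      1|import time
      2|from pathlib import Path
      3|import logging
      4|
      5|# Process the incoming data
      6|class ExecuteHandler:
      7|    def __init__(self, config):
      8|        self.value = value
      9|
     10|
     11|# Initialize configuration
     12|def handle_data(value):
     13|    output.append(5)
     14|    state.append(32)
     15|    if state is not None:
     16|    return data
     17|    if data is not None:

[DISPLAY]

          ┏━━━━━━━━━━━━━━━━━━━━━━━━━━━━━━
          ┃ FileEditor                   
          ┠──────────────────────────────
          ┃█mport time                   
          ┃from pathlib import Path      
          ┃import logging                
          ┃                              
          ┃# Process the incoming data   
          ┃class ExecuteHandler:         
          ┃    def __init__(self, config)
          ┃        self.value = value    
          ┗━━━━━━━━━━━━━━━━━━━━━━━━━━━━━━
                                         
                                         
                                         
                                         
                                         
                                         
                                         
                                         
                                         
                                         


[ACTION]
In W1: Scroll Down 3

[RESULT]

          ┏━━━━━━━━━━━━━━━━━━━━━━━━━━━━━━
          ┃ FileEditor                   
          ┠──────────────────────────────
          ┃                              
          ┃# Process the incoming data   
          ┃class ExecuteHandler:         
          ┃    def __init__(self, config)
          ┃        self.value = value    
          ┃                              
          ┃                              
          ┃# Initialize configuration    
          ┗━━━━━━━━━━━━━━━━━━━━━━━━━━━━━━
                                         
                                         
                                         
                                         
                                         
                                         
                                         
                                         
                                         
                                         


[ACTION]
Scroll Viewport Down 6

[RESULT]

          ┃# Process the incoming data   
          ┃class ExecuteHandler:         
          ┃    def __init__(self, config)
          ┃        self.value = value    
          ┃                              
          ┃                              
          ┃# Initialize configuration    
          ┗━━━━━━━━━━━━━━━━━━━━━━━━━━━━━━
                                         
                                         
                                         
                                         
                                         
                                         
                                         
                                         
                                         
                                         
                                         
                                         
                                         
                                         


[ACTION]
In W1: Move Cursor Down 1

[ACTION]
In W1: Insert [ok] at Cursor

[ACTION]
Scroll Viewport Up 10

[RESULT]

                                         
                                         
                                         
                                         
                                         
                                         
          ┏━━━━━━━━━━━━━━━━━━━━━━━━━━━━━━
          ┃ FileEditor                   
          ┠──────────────────────────────
          ┃                              
          ┃# Process the incoming data   
          ┃class ExecuteHandler:         
          ┃    def __init__(self, config)
          ┃        self.value = value    
          ┃                              
          ┃                              
          ┃# Initialize configuration    
          ┗━━━━━━━━━━━━━━━━━━━━━━━━━━━━━━
                                         
                                         
                                         
                                         


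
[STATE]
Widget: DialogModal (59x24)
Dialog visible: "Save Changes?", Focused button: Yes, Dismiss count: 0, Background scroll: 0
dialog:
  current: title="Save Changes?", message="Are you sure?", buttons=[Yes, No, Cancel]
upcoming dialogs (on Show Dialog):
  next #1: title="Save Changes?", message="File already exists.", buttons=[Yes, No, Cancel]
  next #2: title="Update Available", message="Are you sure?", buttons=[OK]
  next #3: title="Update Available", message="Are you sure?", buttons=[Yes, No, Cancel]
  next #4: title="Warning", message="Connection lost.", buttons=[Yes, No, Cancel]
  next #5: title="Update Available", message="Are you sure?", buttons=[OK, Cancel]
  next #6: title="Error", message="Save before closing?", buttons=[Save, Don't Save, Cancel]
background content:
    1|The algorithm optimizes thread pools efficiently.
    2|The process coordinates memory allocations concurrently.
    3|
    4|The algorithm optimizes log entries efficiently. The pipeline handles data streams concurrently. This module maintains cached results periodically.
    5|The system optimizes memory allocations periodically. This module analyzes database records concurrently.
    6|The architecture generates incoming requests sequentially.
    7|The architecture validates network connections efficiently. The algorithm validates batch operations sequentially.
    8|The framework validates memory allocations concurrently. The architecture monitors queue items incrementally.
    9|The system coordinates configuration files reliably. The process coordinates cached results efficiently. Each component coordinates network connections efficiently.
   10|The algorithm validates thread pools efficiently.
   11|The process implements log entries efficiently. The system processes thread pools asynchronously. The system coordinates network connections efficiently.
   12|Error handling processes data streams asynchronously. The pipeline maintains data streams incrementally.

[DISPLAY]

The algorithm optimizes thread pools efficiently.          
The process coordinates memory allocations concurrently.   
                                                           
The algorithm optimizes log entries efficiently. The pipeli
The system optimizes memory allocations periodically. This 
The architecture generates incoming requests sequentially. 
The architecture validates network connections efficiently.
The framework validates memory allocations concurrently. Th
The system coordinates configuration files reliably. The pr
The algorithm vali┌─────────────────────┐ciently.          
The process implem│    Save Changes?    │ently. The system 
Error handling pro│    Are you sure?    │nchronously. The p
                  │ [Yes]  No   Cancel  │                  
                  └─────────────────────┘                  
                                                           
                                                           
                                                           
                                                           
                                                           
                                                           
                                                           
                                                           
                                                           
                                                           


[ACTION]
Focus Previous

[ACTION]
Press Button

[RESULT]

The algorithm optimizes thread pools efficiently.          
The process coordinates memory allocations concurrently.   
                                                           
The algorithm optimizes log entries efficiently. The pipeli
The system optimizes memory allocations periodically. This 
The architecture generates incoming requests sequentially. 
The architecture validates network connections efficiently.
The framework validates memory allocations concurrently. Th
The system coordinates configuration files reliably. The pr
The algorithm validates thread pools efficiently.          
The process implements log entries efficiently. The system 
Error handling processes data streams asynchronously. The p
                                                           
                                                           
                                                           
                                                           
                                                           
                                                           
                                                           
                                                           
                                                           
                                                           
                                                           
                                                           


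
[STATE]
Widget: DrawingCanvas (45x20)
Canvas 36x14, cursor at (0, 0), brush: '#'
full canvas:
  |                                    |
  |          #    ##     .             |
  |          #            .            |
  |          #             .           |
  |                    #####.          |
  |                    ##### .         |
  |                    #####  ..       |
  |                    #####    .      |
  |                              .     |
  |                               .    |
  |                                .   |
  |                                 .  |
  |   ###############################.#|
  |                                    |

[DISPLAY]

+                                            
          #    ##     .                      
          #            .                     
          #             .                    
                    #####.                   
                    ##### .                  
                    #####  ..                
                    #####    .               
                              .              
                               .             
                                .            
                                 .           
   ###############################.#         
                                             
                                             
                                             
                                             
                                             
                                             
                                             


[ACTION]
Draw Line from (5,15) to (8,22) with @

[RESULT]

+                                            
          #    ##     .                      
          #            .                     
          #             .                    
                    #####.                   
               @@   ##### .                  
                 @@ #####  ..                
                   @@####    .               
                     @@       .              
                               .             
                                .            
                                 .           
   ###############################.#         
                                             
                                             
                                             
                                             
                                             
                                             
                                             


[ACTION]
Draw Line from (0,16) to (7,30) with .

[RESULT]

+               ..                           
          #    ## ..  .                      
          #         .. .                     
          #           ...                    
                    ####..                   
               @@   ##### ..                 
                 @@ #####  ...               
                   @@####    ..              
                     @@       .              
                               .             
                                .            
                                 .           
   ###############################.#         
                                             
                                             
                                             
                                             
                                             
                                             
                                             


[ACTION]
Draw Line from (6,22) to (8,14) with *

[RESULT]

+               ..                           
          #    ## ..  .                      
          #         .. .                     
          #           ...                    
                    ####..                   
               @@   ##### ..                 
                 @@ ***##  ...               
                ****@####    ..              
              **     @@       .              
                               .             
                                .            
                                 .           
   ###############################.#         
                                             
                                             
                                             
                                             
                                             
                                             
                                             


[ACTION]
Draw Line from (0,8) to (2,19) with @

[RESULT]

+       @@@     ..                           
          #@@@@@@ ..  .                      
          #      @@@.. .                     
          #           ...                    
                    ####..                   
               @@   ##### ..                 
                 @@ ***##  ...               
                ****@####    ..              
              **     @@       .              
                               .             
                                .            
                                 .           
   ###############################.#         
                                             
                                             
                                             
                                             
                                             
                                             
                                             


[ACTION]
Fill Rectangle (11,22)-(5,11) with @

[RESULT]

+       @@@     ..                           
          #@@@@@@ ..  .                      
          #      @@@.. .                     
          #           ...                    
                    ####..                   
           @@@@@@@@@@@@## ..                 
           @@@@@@@@@@@@##  ...               
           @@@@@@@@@@@@##    ..              
           @@@@@@@@@@@@       .              
           @@@@@@@@@@@@        .             
           @@@@@@@@@@@@         .            
           @@@@@@@@@@@@          .           
   ###############################.#         
                                             
                                             
                                             
                                             
                                             
                                             
                                             


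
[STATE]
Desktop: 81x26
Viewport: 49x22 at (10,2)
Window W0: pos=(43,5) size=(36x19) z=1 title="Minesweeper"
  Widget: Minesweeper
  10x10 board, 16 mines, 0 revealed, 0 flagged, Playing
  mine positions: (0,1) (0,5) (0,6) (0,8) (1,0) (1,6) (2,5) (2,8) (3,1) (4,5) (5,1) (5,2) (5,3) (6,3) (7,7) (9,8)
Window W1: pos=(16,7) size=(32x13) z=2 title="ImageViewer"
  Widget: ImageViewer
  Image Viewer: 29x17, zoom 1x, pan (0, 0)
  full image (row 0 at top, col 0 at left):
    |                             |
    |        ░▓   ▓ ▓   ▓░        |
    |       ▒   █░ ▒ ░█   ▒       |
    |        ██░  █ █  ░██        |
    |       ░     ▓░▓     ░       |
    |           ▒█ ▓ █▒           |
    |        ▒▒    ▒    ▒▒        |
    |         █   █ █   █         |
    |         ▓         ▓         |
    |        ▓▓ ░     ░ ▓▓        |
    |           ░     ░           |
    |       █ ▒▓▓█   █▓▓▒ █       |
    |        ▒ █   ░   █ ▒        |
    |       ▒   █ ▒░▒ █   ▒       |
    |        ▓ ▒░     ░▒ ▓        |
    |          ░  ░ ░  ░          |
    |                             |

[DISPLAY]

                                                 
                                                 
                                                 
                                 ┏━━━━━━━━━━━━━━━
                                 ┃ Minesweeper   
      ┏━━━━━━━━━━━━━━━━━━━━━━━━━━━━━━┓───────────
      ┃ ImageViewer                  ┃■■■■■■     
      ┠──────────────────────────────┨■■■■■■     
      ┃                              ┃■■■■■■     
      ┃        ░▓   ▓ ▓   ▓░         ┃■■■■■■     
      ┃       ▒   █░ ▒ ░█   ▒        ┃■■■■■■     
      ┃        ██░  █ █  ░██         ┃■■■■■■     
      ┃       ░     ▓░▓     ░        ┃■■■■■■     
      ┃           ▒█ ▓ █▒            ┃■■■■■■     
      ┃        ▒▒    ▒    ▒▒         ┃■■■■■■     
      ┃         █   █ █   █          ┃■■■■■■     
      ┃         ▓         ▓          ┃           
      ┗━━━━━━━━━━━━━━━━━━━━━━━━━━━━━━┛           
                                 ┃               
                                 ┃               
                                 ┃               
                                 ┗━━━━━━━━━━━━━━━


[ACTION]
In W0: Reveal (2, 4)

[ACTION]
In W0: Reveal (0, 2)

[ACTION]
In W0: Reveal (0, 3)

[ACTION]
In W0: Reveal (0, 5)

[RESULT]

                                                 
                                                 
                                                 
                                 ┏━━━━━━━━━━━━━━━
                                 ┃ Minesweeper   
      ┏━━━━━━━━━━━━━━━━━━━━━━━━━━━━━━┓───────────
      ┃ ImageViewer                  ┃1✹✹■✹■     
      ┠──────────────────────────────┨2■✹■■■     
      ┃                              ┃1✹■■✹■     
      ┃        ░▓   ▓ ▓   ▓░         ┃2■■■■■     
      ┃       ▒   █░ ▒ ░█   ▒        ┃2✹■■■■     
      ┃        ██░  █ █  ░██         ┃■■■■■■     
      ┃       ░     ▓░▓     ░        ┃■■■■■■     
      ┃           ▒█ ▓ █▒            ┃■■■✹■■     
      ┃        ▒▒    ▒    ▒▒         ┃■■■■■■     
      ┃         █   █ █   █          ┃■■■■✹■     
      ┃         ▓         ▓          ┃           
      ┗━━━━━━━━━━━━━━━━━━━━━━━━━━━━━━┛           
                                 ┃               
                                 ┃               
                                 ┃               
                                 ┗━━━━━━━━━━━━━━━


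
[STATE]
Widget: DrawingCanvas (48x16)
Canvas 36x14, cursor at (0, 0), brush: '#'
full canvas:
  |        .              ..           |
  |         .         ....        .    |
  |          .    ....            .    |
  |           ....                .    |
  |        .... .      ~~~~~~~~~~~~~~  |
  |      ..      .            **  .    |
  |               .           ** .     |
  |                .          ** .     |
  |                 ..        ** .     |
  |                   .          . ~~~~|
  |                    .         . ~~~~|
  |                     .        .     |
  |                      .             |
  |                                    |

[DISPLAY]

+       .              ..                       
         .         ....        .                
          .    ....            .                
           ....                .                
        .... .      ~~~~~~~~~~~~~~              
      ..      .            **  .                
               .           ** .                 
                .          ** .                 
                 ..        ** .                 
                   .          . ~~~~            
                    .         . ~~~~            
                     .        .                 
                      .                         
                                                
                                                
                                                


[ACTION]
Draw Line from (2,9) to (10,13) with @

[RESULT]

+       .              ..                       
         .         ....        .                
         @.    ....            .                
         @ ....                .                
        ..@. .      ~~~~~~~~~~~~~~              
      ..  @   .            **  .                
           @   .           ** .                 
           @    .          ** .                 
            @    ..        ** .                 
            @      .          . ~~~~            
             @      .         . ~~~~            
                     .        .                 
                      .                         
                                                
                                                
                                                


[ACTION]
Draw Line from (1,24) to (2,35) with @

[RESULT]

+       .              ..                       
         .         .... @@@@@@ .                
         @.    ....           @@@@@@            
         @ ....                .                
        ..@. .      ~~~~~~~~~~~~~~              
      ..  @   .            **  .                
           @   .           ** .                 
           @    .          ** .                 
            @    ..        ** .                 
            @      .          . ~~~~            
             @      .         . ~~~~            
                     .        .                 
                      .                         
                                                
                                                
                                                


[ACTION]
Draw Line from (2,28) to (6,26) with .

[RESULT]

+       .              ..                       
         .         .... @@@@@@ .                
         @.    ....         . @@@@@@            
         @ ....             .  .                
        ..@. .      ~~~~~~~.~~~~~~              
      ..  @   .            .*  .                
           @   .          .** .                 
           @    .          ** .                 
            @    ..        ** .                 
            @      .          . ~~~~            
             @      .         . ~~~~            
                     .        .                 
                      .                         
                                                
                                                
                                                


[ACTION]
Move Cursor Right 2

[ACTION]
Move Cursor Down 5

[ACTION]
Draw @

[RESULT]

        .              ..                       
         .         .... @@@@@@ .                
         @.    ....         . @@@@@@            
         @ ....             .  .                
        ..@. .      ~~~~~~~.~~~~~~              
  @   ..  @   .            .*  .                
           @   .          .** .                 
           @    .          ** .                 
            @    ..        ** .                 
            @      .          . ~~~~            
             @      .         . ~~~~            
                     .        .                 
                      .                         
                                                
                                                
                                                


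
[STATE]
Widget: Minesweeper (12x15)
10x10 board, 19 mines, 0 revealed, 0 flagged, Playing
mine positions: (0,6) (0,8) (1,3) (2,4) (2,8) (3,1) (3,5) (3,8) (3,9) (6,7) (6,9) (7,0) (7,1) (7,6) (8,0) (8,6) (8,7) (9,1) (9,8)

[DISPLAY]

■■■■■■■■■■  
■■■■■■■■■■  
■■■■■■■■■■  
■■■■■■■■■■  
■■■■■■■■■■  
■■■■■■■■■■  
■■■■■■■■■■  
■■■■■■■■■■  
■■■■■■■■■■  
■■■■■■■■■■  
            
            
            
            
            


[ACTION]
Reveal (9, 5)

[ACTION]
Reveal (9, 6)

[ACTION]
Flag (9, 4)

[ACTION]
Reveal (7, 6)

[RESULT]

■■■■■■✹■✹■  
■■■✹■■■■■■  
■■■■✹■■■✹■  
■✹■■■✹■■✹✹  
■■■■■■■■■■  
■■■■■■■■■■  
■■■■■■■✹■✹  
✹✹■■■■✹■■■  
✹■■■■■✹✹■■  
■✹■■⚑12■✹■  
            
            
            
            
            


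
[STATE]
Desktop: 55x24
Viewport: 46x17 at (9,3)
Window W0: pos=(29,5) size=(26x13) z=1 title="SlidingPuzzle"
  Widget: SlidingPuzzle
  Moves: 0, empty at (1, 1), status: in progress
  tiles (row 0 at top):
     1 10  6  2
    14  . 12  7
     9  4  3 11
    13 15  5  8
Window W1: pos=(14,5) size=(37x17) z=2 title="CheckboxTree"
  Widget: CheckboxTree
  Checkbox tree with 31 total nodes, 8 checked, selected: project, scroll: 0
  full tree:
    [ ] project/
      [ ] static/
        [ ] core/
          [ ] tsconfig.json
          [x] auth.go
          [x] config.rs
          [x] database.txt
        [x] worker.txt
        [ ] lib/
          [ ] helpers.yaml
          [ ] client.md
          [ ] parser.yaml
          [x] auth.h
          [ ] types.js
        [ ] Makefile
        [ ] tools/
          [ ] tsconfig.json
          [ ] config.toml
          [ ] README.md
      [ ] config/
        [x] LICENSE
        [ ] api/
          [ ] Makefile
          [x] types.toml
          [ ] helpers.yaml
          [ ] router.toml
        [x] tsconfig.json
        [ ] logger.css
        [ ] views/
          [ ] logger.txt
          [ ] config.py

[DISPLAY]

                                              
                                              
     ┏━━━━━━━━━━━━━━━━━━━━━━━━━━━━━━━━━━━┓━━━┓
     ┃ CheckboxTree                      ┃   ┃
     ┠───────────────────────────────────┨───┨
     ┃>[-] project/                      ┃   ┃
     ┃   [-] static/                     ┃   ┃
     ┃     [-] core/                     ┃   ┃
     ┃       [ ] tsconfig.json           ┃   ┃
     ┃       [x] auth.go                 ┃   ┃
     ┃       [x] config.rs               ┃   ┃
     ┃       [x] database.txt            ┃   ┃
     ┃     [x] worker.txt                ┃   ┃
     ┃     [-] lib/                      ┃   ┃
     ┃       [ ] helpers.yaml            ┃━━━┛
     ┃       [ ] client.md               ┃    
     ┃       [ ] parser.yaml             ┃    


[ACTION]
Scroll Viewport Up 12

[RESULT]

                                              
                                              
                                              
                                              
                                              
     ┏━━━━━━━━━━━━━━━━━━━━━━━━━━━━━━━━━━━┓━━━┓
     ┃ CheckboxTree                      ┃   ┃
     ┠───────────────────────────────────┨───┨
     ┃>[-] project/                      ┃   ┃
     ┃   [-] static/                     ┃   ┃
     ┃     [-] core/                     ┃   ┃
     ┃       [ ] tsconfig.json           ┃   ┃
     ┃       [x] auth.go                 ┃   ┃
     ┃       [x] config.rs               ┃   ┃
     ┃       [x] database.txt            ┃   ┃
     ┃     [x] worker.txt                ┃   ┃
     ┃     [-] lib/                      ┃   ┃


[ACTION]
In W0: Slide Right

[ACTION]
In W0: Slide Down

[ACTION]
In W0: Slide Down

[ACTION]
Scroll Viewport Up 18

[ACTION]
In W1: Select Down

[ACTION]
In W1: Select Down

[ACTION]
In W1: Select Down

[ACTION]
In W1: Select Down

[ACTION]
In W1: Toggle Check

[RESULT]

                                              
                                              
                                              
                                              
                                              
     ┏━━━━━━━━━━━━━━━━━━━━━━━━━━━━━━━━━━━┓━━━┓
     ┃ CheckboxTree                      ┃   ┃
     ┠───────────────────────────────────┨───┨
     ┃ [-] project/                      ┃   ┃
     ┃   [-] static/                     ┃   ┃
     ┃     [-] core/                     ┃   ┃
     ┃       [ ] tsconfig.json           ┃   ┃
     ┃>      [ ] auth.go                 ┃   ┃
     ┃       [x] config.rs               ┃   ┃
     ┃       [x] database.txt            ┃   ┃
     ┃     [x] worker.txt                ┃   ┃
     ┃     [-] lib/                      ┃   ┃


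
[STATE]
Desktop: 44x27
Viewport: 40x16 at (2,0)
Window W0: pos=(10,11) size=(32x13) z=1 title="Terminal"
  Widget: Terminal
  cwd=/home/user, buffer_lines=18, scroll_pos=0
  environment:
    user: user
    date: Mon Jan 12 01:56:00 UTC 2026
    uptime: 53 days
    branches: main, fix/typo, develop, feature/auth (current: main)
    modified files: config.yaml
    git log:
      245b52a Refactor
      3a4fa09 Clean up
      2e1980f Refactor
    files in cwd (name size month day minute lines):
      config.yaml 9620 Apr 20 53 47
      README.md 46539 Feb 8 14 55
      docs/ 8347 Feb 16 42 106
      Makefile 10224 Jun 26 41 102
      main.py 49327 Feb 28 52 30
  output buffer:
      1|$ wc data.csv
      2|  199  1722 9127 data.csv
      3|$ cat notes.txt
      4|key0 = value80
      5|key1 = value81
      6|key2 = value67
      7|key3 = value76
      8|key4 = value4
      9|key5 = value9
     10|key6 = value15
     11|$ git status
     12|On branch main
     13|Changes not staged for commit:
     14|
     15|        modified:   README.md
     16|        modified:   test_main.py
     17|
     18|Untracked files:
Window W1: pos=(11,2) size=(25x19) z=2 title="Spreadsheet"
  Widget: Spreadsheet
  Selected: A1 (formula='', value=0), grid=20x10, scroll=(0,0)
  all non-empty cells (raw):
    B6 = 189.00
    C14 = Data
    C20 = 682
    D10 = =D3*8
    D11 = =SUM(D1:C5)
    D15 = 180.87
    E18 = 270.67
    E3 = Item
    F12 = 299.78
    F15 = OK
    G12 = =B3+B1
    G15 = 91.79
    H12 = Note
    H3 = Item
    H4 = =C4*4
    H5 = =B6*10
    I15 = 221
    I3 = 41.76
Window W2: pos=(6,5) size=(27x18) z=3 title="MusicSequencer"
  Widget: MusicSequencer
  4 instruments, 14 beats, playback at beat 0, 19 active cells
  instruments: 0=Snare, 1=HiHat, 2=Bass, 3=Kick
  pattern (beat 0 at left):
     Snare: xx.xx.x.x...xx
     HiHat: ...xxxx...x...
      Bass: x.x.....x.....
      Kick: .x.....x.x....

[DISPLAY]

                                        
                                        
         ┏━━━━━━━━━━━━━━━━━━━━━━━┓      
         ┃ Spreadsheet           ┃      
         ┠───────────────────────┨      
    ┏━━━━━━━━━━━━━━━━━━━━━━━━━┓  ┃      
    ┃ MusicSequencer          ┃  ┃      
    ┠─────────────────────────┨--┃      
    ┃      ▼1234567890123     ┃  ┃      
    ┃ Snare██·██·█·█···██     ┃  ┃      
    ┃ HiHat···████···█···     ┃  ┃      
    ┃  Bass█·█·····█·····     ┃  ┃━━━━━┓
    ┃  Kick·█·····█·█····     ┃  ┃     ┃
    ┃                         ┃  ┃─────┨
    ┃                         ┃  ┃     ┃
    ┃                         ┃  ┃     ┃


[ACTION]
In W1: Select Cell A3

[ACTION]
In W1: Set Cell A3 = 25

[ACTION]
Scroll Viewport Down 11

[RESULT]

    ┃  Bass█·█·····█·····     ┃  ┃━━━━━┓
    ┃  Kick·█·····█·█····     ┃  ┃     ┃
    ┃                         ┃  ┃─────┨
    ┃                         ┃  ┃     ┃
    ┃                         ┃  ┃     ┃
    ┃                         ┃  ┃     ┃
    ┃                         ┃  ┃     ┃
    ┃                         ┃  ┃     ┃
    ┃                         ┃  ┃     ┃
    ┃                         ┃━━┛     ┃
    ┃                         ┃        ┃
    ┗━━━━━━━━━━━━━━━━━━━━━━━━━┛        ┃
        ┗━━━━━━━━━━━━━━━━━━━━━━━━━━━━━━┛
                                        
                                        
                                        
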